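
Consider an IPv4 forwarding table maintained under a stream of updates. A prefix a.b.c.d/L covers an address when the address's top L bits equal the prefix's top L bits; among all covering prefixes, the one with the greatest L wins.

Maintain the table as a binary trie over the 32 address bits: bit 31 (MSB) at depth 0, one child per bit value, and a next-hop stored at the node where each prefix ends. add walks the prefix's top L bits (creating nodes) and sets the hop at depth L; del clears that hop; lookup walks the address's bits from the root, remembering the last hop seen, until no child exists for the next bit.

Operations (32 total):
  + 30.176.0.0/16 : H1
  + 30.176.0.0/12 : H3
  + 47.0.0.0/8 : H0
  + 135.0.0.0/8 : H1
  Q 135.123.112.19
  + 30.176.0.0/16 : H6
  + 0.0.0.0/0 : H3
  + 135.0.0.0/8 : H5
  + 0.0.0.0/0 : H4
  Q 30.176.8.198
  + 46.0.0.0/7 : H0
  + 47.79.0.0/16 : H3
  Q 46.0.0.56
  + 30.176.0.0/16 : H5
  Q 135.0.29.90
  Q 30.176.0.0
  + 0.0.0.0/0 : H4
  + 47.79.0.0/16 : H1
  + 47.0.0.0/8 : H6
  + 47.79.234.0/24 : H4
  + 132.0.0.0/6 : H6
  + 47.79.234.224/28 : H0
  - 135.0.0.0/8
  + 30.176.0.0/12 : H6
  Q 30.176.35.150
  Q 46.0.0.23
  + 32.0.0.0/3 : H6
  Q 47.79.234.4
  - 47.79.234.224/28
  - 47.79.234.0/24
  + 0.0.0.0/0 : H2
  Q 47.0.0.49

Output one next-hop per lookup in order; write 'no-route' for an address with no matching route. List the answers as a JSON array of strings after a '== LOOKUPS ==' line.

Trace:
  add 30.176.0.0/16 -> H1 at depth 16
  add 30.176.0.0/12 -> H3 at depth 12
  add 47.0.0.0/8 -> H0 at depth 8
  add 135.0.0.0/8 -> H1 at depth 8
  ? 135.123.112.19  path d0:-→d1:-→d2:-→d3:-→d4:-→d5:-→d6:-→d7:-→d8:H1  best=H1
  add 30.176.0.0/16 -> H6 at depth 16
  add 0.0.0.0/0 -> H3 at depth 0
  add 135.0.0.0/8 -> H5 at depth 8
  add 0.0.0.0/0 -> H4 at depth 0
  ? 30.176.8.198  path d0:H4→d1:-→d2:-→d3:-→d4:-→d5:-→d6:-→d7:-→d8:-→d9:-→d10:-→d11:-→d12:H3→d13:-→d14:-→d15:-→d16:H6  best=H6
  add 46.0.0.0/7 -> H0 at depth 7
  add 47.79.0.0/16 -> H3 at depth 16
  ? 46.0.0.56  path d0:H4→d1:-→d2:-→d3:-→d4:-→d5:-→d6:-→d7:H0  best=H0
  add 30.176.0.0/16 -> H5 at depth 16
  ? 135.0.29.90  path d0:H4→d1:-→d2:-→d3:-→d4:-→d5:-→d6:-→d7:-→d8:H5  best=H5
  ? 30.176.0.0  path d0:H4→d1:-→d2:-→d3:-→d4:-→d5:-→d6:-→d7:-→d8:-→d9:-→d10:-→d11:-→d12:H3→d13:-→d14:-→d15:-→d16:H5  best=H5
  add 0.0.0.0/0 -> H4 at depth 0
  add 47.79.0.0/16 -> H1 at depth 16
  add 47.0.0.0/8 -> H6 at depth 8
  add 47.79.234.0/24 -> H4 at depth 24
  add 132.0.0.0/6 -> H6 at depth 6
  add 47.79.234.224/28 -> H0 at depth 28
  - 135.0.0.0/8 clear@8
  add 30.176.0.0/12 -> H6 at depth 12
  ? 30.176.35.150  path d0:H4→d1:-→d2:-→d3:-→d4:-→d5:-→d6:-→d7:-→d8:-→d9:-→d10:-→d11:-→d12:H6→d13:-→d14:-→d15:-→d16:H5  best=H5
  ? 46.0.0.23  path d0:H4→d1:-→d2:-→d3:-→d4:-→d5:-→d6:-→d7:H0  best=H0
  add 32.0.0.0/3 -> H6 at depth 3
  ? 47.79.234.4  path d0:H4→d1:-→d2:-→d3:H6→d4:-→d5:-→d6:-→d7:H0→d8:H6→d9:-→d10:-→d11:-→d12:-→d13:-→d14:-→d15:-→d16:H1→d17:-→d18:-→d19:-→d20:-→d21:-→d22:-→d23:-→d24:H4  best=H4
  - 47.79.234.224/28 clear@28
  - 47.79.234.0/24 clear@24
  add 0.0.0.0/0 -> H2 at depth 0
  ? 47.0.0.49  path d0:H2→d1:-→d2:-→d3:H6→d4:-→d5:-→d6:-→d7:H0→d8:H6→d9:-  best=H6

== LOOKUPS ==
["H1","H6","H0","H5","H5","H5","H0","H4","H6"]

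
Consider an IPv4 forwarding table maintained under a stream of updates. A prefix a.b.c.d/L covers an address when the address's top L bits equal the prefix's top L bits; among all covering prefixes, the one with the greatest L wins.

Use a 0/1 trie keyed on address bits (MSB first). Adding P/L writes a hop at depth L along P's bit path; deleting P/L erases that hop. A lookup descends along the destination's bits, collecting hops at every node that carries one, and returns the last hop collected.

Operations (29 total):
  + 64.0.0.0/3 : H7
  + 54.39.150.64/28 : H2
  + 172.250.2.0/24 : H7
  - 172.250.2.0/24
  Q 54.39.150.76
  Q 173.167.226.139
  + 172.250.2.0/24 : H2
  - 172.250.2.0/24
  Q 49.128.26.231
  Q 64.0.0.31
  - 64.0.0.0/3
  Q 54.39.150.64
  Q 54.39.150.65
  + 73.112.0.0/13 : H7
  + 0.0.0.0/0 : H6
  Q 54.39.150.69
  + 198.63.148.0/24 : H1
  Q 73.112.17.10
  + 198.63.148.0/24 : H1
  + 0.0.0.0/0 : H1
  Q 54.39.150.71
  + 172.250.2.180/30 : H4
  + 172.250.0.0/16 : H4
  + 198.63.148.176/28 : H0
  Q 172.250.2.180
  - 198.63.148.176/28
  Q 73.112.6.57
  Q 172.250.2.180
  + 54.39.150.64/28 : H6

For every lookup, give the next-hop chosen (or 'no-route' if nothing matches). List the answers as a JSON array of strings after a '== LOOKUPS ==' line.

Trace:
  add 64.0.0.0/3 -> H7 at depth 3
  add 54.39.150.64/28 -> H2 at depth 28
  add 172.250.2.0/24 -> H7 at depth 24
  - 172.250.2.0/24 clear@24
  lookup 54.39.150.76: bits 0011011000100111100101100100 walk d0:-→d1:-→d2:-→d3:-→d4:-→d5:-→d6:-→d7:-→d8:-→d9:-→d10:-→d11:-→d12:-→d13:-→d14:-→d15:-→d16:-→d17:-→d18:-→d19:-→d20:-→d21:-→d22:-→d23:-→d24:-→d25:-→d26:-→d27:-→d28:H2 -> H2
  lookup 173.167.226.139: bits 1010110 walk d0:-→d1:-→d2:-→d3:-→d4:-→d5:-→d6:-→d7:- -> no-route
  add 172.250.2.0/24 -> H2 at depth 24
  - 172.250.2.0/24 clear@24
  lookup 49.128.26.231: bits 00110 walk d0:-→d1:-→d2:-→d3:-→d4:-→d5:- -> no-route
  lookup 64.0.0.31: bits 010 walk d0:-→d1:-→d2:-→d3:H7 -> H7
  - 64.0.0.0/3 clear@3
  lookup 54.39.150.64: bits 0011011000100111100101100100 walk d0:-→d1:-→d2:-→d3:-→d4:-→d5:-→d6:-→d7:-→d8:-→d9:-→d10:-→d11:-→d12:-→d13:-→d14:-→d15:-→d16:-→d17:-→d18:-→d19:-→d20:-→d21:-→d22:-→d23:-→d24:-→d25:-→d26:-→d27:-→d28:H2 -> H2
  lookup 54.39.150.65: bits 0011011000100111100101100100 walk d0:-→d1:-→d2:-→d3:-→d4:-→d5:-→d6:-→d7:-→d8:-→d9:-→d10:-→d11:-→d12:-→d13:-→d14:-→d15:-→d16:-→d17:-→d18:-→d19:-→d20:-→d21:-→d22:-→d23:-→d24:-→d25:-→d26:-→d27:-→d28:H2 -> H2
  add 73.112.0.0/13 -> H7 at depth 13
  add 0.0.0.0/0 -> H6 at depth 0
  lookup 54.39.150.69: bits 0011011000100111100101100100 walk d0:H6→d1:-→d2:-→d3:-→d4:-→d5:-→d6:-→d7:-→d8:-→d9:-→d10:-→d11:-→d12:-→d13:-→d14:-→d15:-→d16:-→d17:-→d18:-→d19:-→d20:-→d21:-→d22:-→d23:-→d24:-→d25:-→d26:-→d27:-→d28:H2 -> H2
  add 198.63.148.0/24 -> H1 at depth 24
  lookup 73.112.17.10: bits 0100100101110 walk d0:H6→d1:-→d2:-→d3:-→d4:-→d5:-→d6:-→d7:-→d8:-→d9:-→d10:-→d11:-→d12:-→d13:H7 -> H7
  add 198.63.148.0/24 -> H1 at depth 24
  add 0.0.0.0/0 -> H1 at depth 0
  lookup 54.39.150.71: bits 0011011000100111100101100100 walk d0:H1→d1:-→d2:-→d3:-→d4:-→d5:-→d6:-→d7:-→d8:-→d9:-→d10:-→d11:-→d12:-→d13:-→d14:-→d15:-→d16:-→d17:-→d18:-→d19:-→d20:-→d21:-→d22:-→d23:-→d24:-→d25:-→d26:-→d27:-→d28:H2 -> H2
  add 172.250.2.180/30 -> H4 at depth 30
  add 172.250.0.0/16 -> H4 at depth 16
  add 198.63.148.176/28 -> H0 at depth 28
  lookup 172.250.2.180: bits 101011001111101000000010101101 walk d0:H1→d1:-→d2:-→d3:-→d4:-→d5:-→d6:-→d7:-→d8:-→d9:-→d10:-→d11:-→d12:-→d13:-→d14:-→d15:-→d16:H4→d17:-→d18:-→d19:-→d20:-→d21:-→d22:-→d23:-→d24:-→d25:-→d26:-→d27:-→d28:-→d29:-→d30:H4 -> H4
  - 198.63.148.176/28 clear@28
  lookup 73.112.6.57: bits 0100100101110 walk d0:H1→d1:-→d2:-→d3:-→d4:-→d5:-→d6:-→d7:-→d8:-→d9:-→d10:-→d11:-→d12:-→d13:H7 -> H7
  lookup 172.250.2.180: bits 101011001111101000000010101101 walk d0:H1→d1:-→d2:-→d3:-→d4:-→d5:-→d6:-→d7:-→d8:-→d9:-→d10:-→d11:-→d12:-→d13:-→d14:-→d15:-→d16:H4→d17:-→d18:-→d19:-→d20:-→d21:-→d22:-→d23:-→d24:-→d25:-→d26:-→d27:-→d28:-→d29:-→d30:H4 -> H4
  add 54.39.150.64/28 -> H6 at depth 28

== LOOKUPS ==
["H2","no-route","no-route","H7","H2","H2","H2","H7","H2","H4","H7","H4"]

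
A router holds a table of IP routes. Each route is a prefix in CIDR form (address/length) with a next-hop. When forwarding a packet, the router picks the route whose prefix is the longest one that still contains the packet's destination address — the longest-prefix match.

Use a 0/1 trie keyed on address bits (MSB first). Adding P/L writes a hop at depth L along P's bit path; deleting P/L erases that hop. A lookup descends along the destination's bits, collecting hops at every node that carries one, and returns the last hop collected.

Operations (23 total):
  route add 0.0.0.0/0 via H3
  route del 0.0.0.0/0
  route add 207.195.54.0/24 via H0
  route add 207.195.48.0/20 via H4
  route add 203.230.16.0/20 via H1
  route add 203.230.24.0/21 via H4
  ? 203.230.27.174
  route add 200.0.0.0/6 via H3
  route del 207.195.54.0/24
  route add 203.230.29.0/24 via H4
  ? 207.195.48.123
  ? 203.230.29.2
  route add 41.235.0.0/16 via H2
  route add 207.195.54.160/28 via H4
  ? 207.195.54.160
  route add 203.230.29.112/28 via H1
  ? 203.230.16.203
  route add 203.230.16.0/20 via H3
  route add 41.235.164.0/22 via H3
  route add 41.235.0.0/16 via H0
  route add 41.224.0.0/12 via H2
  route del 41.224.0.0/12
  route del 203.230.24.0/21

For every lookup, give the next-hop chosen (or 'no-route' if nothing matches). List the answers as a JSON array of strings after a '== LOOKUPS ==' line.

Process each operation:
  add 0.0.0.0/0 -> H3 at depth 0
  - 0.0.0.0/0 clear@0
  add 207.195.54.0/24 -> H0 at depth 24
  add 207.195.48.0/20 -> H4 at depth 20
  add 203.230.16.0/20 -> H1 at depth 20
  add 203.230.24.0/21 -> H4 at depth 21
  ? 203.230.27.174  path d0:-→d1:-→d2:-→d3:-→d4:-→d5:-→d6:-→d7:-→d8:-→d9:-→d10:-→d11:-→d12:-→d13:-→d14:-→d15:-→d16:-→d17:-→d18:-→d19:-→d20:H1→d21:H4  best=H4
  add 200.0.0.0/6 -> H3 at depth 6
  - 207.195.54.0/24 clear@24
  add 203.230.29.0/24 -> H4 at depth 24
  ? 207.195.48.123  path d0:-→d1:-→d2:-→d3:-→d4:-→d5:-→d6:-→d7:-→d8:-→d9:-→d10:-→d11:-→d12:-→d13:-→d14:-→d15:-→d16:-→d17:-→d18:-→d19:-→d20:H4→d21:-  best=H4
  ? 203.230.29.2  path d0:-→d1:-→d2:-→d3:-→d4:-→d5:-→d6:H3→d7:-→d8:-→d9:-→d10:-→d11:-→d12:-→d13:-→d14:-→d15:-→d16:-→d17:-→d18:-→d19:-→d20:H1→d21:H4→d22:-→d23:-→d24:H4  best=H4
  add 41.235.0.0/16 -> H2 at depth 16
  add 207.195.54.160/28 -> H4 at depth 28
  ? 207.195.54.160  path d0:-→d1:-→d2:-→d3:-→d4:-→d5:-→d6:-→d7:-→d8:-→d9:-→d10:-→d11:-→d12:-→d13:-→d14:-→d15:-→d16:-→d17:-→d18:-→d19:-→d20:H4→d21:-→d22:-→d23:-→d24:-→d25:-→d26:-→d27:-→d28:H4  best=H4
  add 203.230.29.112/28 -> H1 at depth 28
  ? 203.230.16.203  path d0:-→d1:-→d2:-→d3:-→d4:-→d5:-→d6:H3→d7:-→d8:-→d9:-→d10:-→d11:-→d12:-→d13:-→d14:-→d15:-→d16:-→d17:-→d18:-→d19:-→d20:H1  best=H1
  add 203.230.16.0/20 -> H3 at depth 20
  add 41.235.164.0/22 -> H3 at depth 22
  add 41.235.0.0/16 -> H0 at depth 16
  add 41.224.0.0/12 -> H2 at depth 12
  - 41.224.0.0/12 clear@12
  - 203.230.24.0/21 clear@21

== LOOKUPS ==
["H4","H4","H4","H4","H1"]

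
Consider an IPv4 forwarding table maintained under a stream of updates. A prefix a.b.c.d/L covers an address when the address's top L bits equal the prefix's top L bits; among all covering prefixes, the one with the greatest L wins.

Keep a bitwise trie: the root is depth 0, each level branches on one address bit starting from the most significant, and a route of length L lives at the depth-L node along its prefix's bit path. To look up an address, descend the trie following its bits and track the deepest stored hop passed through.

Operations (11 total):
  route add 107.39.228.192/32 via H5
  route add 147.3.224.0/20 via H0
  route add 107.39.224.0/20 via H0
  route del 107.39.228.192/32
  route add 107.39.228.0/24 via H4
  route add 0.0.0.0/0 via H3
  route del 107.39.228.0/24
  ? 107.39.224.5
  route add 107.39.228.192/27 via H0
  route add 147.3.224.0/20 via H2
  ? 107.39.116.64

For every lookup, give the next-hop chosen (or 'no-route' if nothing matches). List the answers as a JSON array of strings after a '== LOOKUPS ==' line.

Apply in order:
  add 107.39.228.192/32 -> H5 at depth 32
  add 147.3.224.0/20 -> H0 at depth 20
  add 107.39.224.0/20 -> H0 at depth 20
  del 107.39.228.192/32 (clear depth 32)
  add 107.39.228.0/24 -> H4 at depth 24
  add 0.0.0.0/0 -> H3 at depth 0
  del 107.39.228.0/24 (clear depth 24)
  Q 107.39.224.5: descend 011010110010011111100 ; hops seen [H3,H0] ; pick H0
  add 107.39.228.192/27 -> H0 at depth 27
  add 147.3.224.0/20 -> H2 at depth 20
  Q 107.39.116.64: descend 0110101100100111 ; hops seen [H3] ; pick H3

== LOOKUPS ==
["H0","H3"]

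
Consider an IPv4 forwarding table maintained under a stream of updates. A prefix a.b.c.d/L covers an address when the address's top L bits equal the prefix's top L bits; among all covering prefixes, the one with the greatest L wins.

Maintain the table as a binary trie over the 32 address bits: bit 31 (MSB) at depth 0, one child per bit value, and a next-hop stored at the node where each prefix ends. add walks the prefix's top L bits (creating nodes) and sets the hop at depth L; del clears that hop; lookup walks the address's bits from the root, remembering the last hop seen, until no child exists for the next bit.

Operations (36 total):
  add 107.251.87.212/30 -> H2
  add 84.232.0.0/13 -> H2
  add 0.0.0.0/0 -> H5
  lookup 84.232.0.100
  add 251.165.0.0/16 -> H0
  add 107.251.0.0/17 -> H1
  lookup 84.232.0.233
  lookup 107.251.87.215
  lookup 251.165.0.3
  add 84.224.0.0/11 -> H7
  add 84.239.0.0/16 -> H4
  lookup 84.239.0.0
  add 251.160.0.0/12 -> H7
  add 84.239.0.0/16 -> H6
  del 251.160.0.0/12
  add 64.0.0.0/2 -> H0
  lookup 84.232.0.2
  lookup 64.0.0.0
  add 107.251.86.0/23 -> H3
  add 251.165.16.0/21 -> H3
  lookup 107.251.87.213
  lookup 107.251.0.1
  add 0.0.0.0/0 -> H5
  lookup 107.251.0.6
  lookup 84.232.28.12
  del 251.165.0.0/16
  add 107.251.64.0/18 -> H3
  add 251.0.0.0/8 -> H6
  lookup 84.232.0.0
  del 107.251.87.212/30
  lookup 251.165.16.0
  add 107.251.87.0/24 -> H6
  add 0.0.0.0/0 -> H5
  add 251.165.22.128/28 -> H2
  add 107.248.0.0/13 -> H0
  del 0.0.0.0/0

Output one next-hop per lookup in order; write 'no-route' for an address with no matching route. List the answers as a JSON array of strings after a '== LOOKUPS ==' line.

Trace:
  add 107.251.87.212/30 -> H2 at depth 30
  add 84.232.0.0/13 -> H2 at depth 13
  add 0.0.0.0/0 -> H5 at depth 0
  lookup 84.232.0.100: bits 0101010011101 walk d0:H5→d1:-→d2:-→d3:-→d4:-→d5:-→d6:-→d7:-→d8:-→d9:-→d10:-→d11:-→d12:-→d13:H2 -> H2
  add 251.165.0.0/16 -> H0 at depth 16
  add 107.251.0.0/17 -> H1 at depth 17
  lookup 84.232.0.233: bits 0101010011101 walk d0:H5→d1:-→d2:-→d3:-→d4:-→d5:-→d6:-→d7:-→d8:-→d9:-→d10:-→d11:-→d12:-→d13:H2 -> H2
  lookup 107.251.87.215: bits 011010111111101101010111110101 walk d0:H5→d1:-→d2:-→d3:-→d4:-→d5:-→d6:-→d7:-→d8:-→d9:-→d10:-→d11:-→d12:-→d13:-→d14:-→d15:-→d16:-→d17:H1→d18:-→d19:-→d20:-→d21:-→d22:-→d23:-→d24:-→d25:-→d26:-→d27:-→d28:-→d29:-→d30:H2 -> H2
  lookup 251.165.0.3: bits 1111101110100101 walk d0:H5→d1:-→d2:-→d3:-→d4:-→d5:-→d6:-→d7:-→d8:-→d9:-→d10:-→d11:-→d12:-→d13:-→d14:-→d15:-→d16:H0 -> H0
  add 84.224.0.0/11 -> H7 at depth 11
  add 84.239.0.0/16 -> H4 at depth 16
  lookup 84.239.0.0: bits 0101010011101111 walk d0:H5→d1:-→d2:-→d3:-→d4:-→d5:-→d6:-→d7:-→d8:-→d9:-→d10:-→d11:H7→d12:-→d13:H2→d14:-→d15:-→d16:H4 -> H4
  add 251.160.0.0/12 -> H7 at depth 12
  add 84.239.0.0/16 -> H6 at depth 16
  del 251.160.0.0/12 (clear depth 12)
  add 64.0.0.0/2 -> H0 at depth 2
  lookup 84.232.0.2: bits 0101010011101 walk d0:H5→d1:-→d2:H0→d3:-→d4:-→d5:-→d6:-→d7:-→d8:-→d9:-→d10:-→d11:H7→d12:-→d13:H2 -> H2
  lookup 64.0.0.0: bits 010 walk d0:H5→d1:-→d2:H0→d3:- -> H0
  add 107.251.86.0/23 -> H3 at depth 23
  add 251.165.16.0/21 -> H3 at depth 21
  lookup 107.251.87.213: bits 011010111111101101010111110101 walk d0:H5→d1:-→d2:H0→d3:-→d4:-→d5:-→d6:-→d7:-→d8:-→d9:-→d10:-→d11:-→d12:-→d13:-→d14:-→d15:-→d16:-→d17:H1→d18:-→d19:-→d20:-→d21:-→d22:-→d23:H3→d24:-→d25:-→d26:-→d27:-→d28:-→d29:-→d30:H2 -> H2
  lookup 107.251.0.1: bits 01101011111110110 walk d0:H5→d1:-→d2:H0→d3:-→d4:-→d5:-→d6:-→d7:-→d8:-→d9:-→d10:-→d11:-→d12:-→d13:-→d14:-→d15:-→d16:-→d17:H1 -> H1
  add 0.0.0.0/0 -> H5 at depth 0
  lookup 107.251.0.6: bits 01101011111110110 walk d0:H5→d1:-→d2:H0→d3:-→d4:-→d5:-→d6:-→d7:-→d8:-→d9:-→d10:-→d11:-→d12:-→d13:-→d14:-→d15:-→d16:-→d17:H1 -> H1
  lookup 84.232.28.12: bits 0101010011101 walk d0:H5→d1:-→d2:H0→d3:-→d4:-→d5:-→d6:-→d7:-→d8:-→d9:-→d10:-→d11:H7→d12:-→d13:H2 -> H2
  del 251.165.0.0/16 (clear depth 16)
  add 107.251.64.0/18 -> H3 at depth 18
  add 251.0.0.0/8 -> H6 at depth 8
  lookup 84.232.0.0: bits 0101010011101 walk d0:H5→d1:-→d2:H0→d3:-→d4:-→d5:-→d6:-→d7:-→d8:-→d9:-→d10:-→d11:H7→d12:-→d13:H2 -> H2
  del 107.251.87.212/30 (clear depth 30)
  lookup 251.165.16.0: bits 111110111010010100010 walk d0:H5→d1:-→d2:-→d3:-→d4:-→d5:-→d6:-→d7:-→d8:H6→d9:-→d10:-→d11:-→d12:-→d13:-→d14:-→d15:-→d16:-→d17:-→d18:-→d19:-→d20:-→d21:H3 -> H3
  add 107.251.87.0/24 -> H6 at depth 24
  add 0.0.0.0/0 -> H5 at depth 0
  add 251.165.22.128/28 -> H2 at depth 28
  add 107.248.0.0/13 -> H0 at depth 13
  del 0.0.0.0/0 (clear depth 0)

== LOOKUPS ==
["H2","H2","H2","H0","H4","H2","H0","H2","H1","H1","H2","H2","H3"]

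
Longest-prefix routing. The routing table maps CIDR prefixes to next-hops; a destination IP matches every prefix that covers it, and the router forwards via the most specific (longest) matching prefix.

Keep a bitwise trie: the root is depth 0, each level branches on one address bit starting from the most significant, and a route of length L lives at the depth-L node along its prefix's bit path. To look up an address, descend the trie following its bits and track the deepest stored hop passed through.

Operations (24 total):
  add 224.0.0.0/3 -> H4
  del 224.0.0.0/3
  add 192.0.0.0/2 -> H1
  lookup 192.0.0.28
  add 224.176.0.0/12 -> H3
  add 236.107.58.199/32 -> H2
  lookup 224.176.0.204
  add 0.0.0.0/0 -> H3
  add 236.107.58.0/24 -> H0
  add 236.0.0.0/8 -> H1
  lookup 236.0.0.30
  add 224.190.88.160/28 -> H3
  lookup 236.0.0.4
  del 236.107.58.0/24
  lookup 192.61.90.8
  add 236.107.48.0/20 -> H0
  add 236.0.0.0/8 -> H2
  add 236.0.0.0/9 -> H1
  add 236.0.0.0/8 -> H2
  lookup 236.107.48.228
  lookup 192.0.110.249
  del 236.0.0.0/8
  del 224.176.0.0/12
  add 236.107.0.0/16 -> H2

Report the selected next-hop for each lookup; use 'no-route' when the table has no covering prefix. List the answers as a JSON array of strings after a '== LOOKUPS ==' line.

Process each operation:
  + 224.0.0.0/3 (H4) depth=3
  del 224.0.0.0/3 (clear depth 3)
  + 192.0.0.0/2 (H1) depth=2
  Q 192.0.0.28: descend 11 ; hops seen [H1] ; pick H1
  + 224.176.0.0/12 (H3) depth=12
  + 236.107.58.199/32 (H2) depth=32
  Q 224.176.0.204: descend 111000001011 ; hops seen [H1,H3] ; pick H3
  + 0.0.0.0/0 (H3) depth=0
  + 236.107.58.0/24 (H0) depth=24
  + 236.0.0.0/8 (H1) depth=8
  Q 236.0.0.30: descend 111011000 ; hops seen [H3,H1,H1] ; pick H1
  + 224.190.88.160/28 (H3) depth=28
  Q 236.0.0.4: descend 111011000 ; hops seen [H3,H1,H1] ; pick H1
  del 236.107.58.0/24 (clear depth 24)
  Q 192.61.90.8: descend 11 ; hops seen [H3,H1] ; pick H1
  + 236.107.48.0/20 (H0) depth=20
  + 236.0.0.0/8 (H2) depth=8
  + 236.0.0.0/9 (H1) depth=9
  + 236.0.0.0/8 (H2) depth=8
  Q 236.107.48.228: descend 11101100011010110011 ; hops seen [H3,H1,H2,H1,H0] ; pick H0
  Q 192.0.110.249: descend 11 ; hops seen [H3,H1] ; pick H1
  del 236.0.0.0/8 (clear depth 8)
  del 224.176.0.0/12 (clear depth 12)
  + 236.107.0.0/16 (H2) depth=16

== LOOKUPS ==
["H1","H3","H1","H1","H1","H0","H1"]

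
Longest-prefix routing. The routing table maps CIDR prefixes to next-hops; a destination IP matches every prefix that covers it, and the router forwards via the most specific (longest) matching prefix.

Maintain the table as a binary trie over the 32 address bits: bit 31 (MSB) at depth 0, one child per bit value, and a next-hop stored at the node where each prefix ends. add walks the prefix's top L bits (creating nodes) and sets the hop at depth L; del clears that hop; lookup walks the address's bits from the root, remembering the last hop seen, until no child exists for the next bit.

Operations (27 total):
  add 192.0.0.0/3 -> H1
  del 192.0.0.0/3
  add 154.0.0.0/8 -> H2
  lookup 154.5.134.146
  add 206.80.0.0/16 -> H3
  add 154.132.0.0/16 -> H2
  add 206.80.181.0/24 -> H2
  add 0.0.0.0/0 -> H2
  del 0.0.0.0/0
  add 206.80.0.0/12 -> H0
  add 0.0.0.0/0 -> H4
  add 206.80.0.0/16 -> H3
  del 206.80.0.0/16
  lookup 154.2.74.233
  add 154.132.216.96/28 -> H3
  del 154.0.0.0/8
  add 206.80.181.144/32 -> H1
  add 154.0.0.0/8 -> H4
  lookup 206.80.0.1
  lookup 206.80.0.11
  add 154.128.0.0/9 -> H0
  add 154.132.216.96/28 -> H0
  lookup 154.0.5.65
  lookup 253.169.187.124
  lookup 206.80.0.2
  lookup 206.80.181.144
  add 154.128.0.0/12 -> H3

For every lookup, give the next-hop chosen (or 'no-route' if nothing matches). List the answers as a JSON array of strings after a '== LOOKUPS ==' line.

Apply in order:
  + 192.0.0.0/3 (H1) depth=3
  - 192.0.0.0/3 clear@3
  + 154.0.0.0/8 (H2) depth=8
  lookup 154.5.134.146: bits 10011010 walk d0:-→d1:-→d2:-→d3:-→d4:-→d5:-→d6:-→d7:-→d8:H2 -> H2
  + 206.80.0.0/16 (H3) depth=16
  + 154.132.0.0/16 (H2) depth=16
  + 206.80.181.0/24 (H2) depth=24
  + 0.0.0.0/0 (H2) depth=0
  - 0.0.0.0/0 clear@0
  + 206.80.0.0/12 (H0) depth=12
  + 0.0.0.0/0 (H4) depth=0
  + 206.80.0.0/16 (H3) depth=16
  - 206.80.0.0/16 clear@16
  lookup 154.2.74.233: bits 10011010 walk d0:H4→d1:-→d2:-→d3:-→d4:-→d5:-→d6:-→d7:-→d8:H2 -> H2
  + 154.132.216.96/28 (H3) depth=28
  - 154.0.0.0/8 clear@8
  + 206.80.181.144/32 (H1) depth=32
  + 154.0.0.0/8 (H4) depth=8
  lookup 206.80.0.1: bits 1100111001010000 walk d0:H4→d1:-→d2:-→d3:-→d4:-→d5:-→d6:-→d7:-→d8:-→d9:-→d10:-→d11:-→d12:H0→d13:-→d14:-→d15:-→d16:- -> H0
  lookup 206.80.0.11: bits 1100111001010000 walk d0:H4→d1:-→d2:-→d3:-→d4:-→d5:-→d6:-→d7:-→d8:-→d9:-→d10:-→d11:-→d12:H0→d13:-→d14:-→d15:-→d16:- -> H0
  + 154.128.0.0/9 (H0) depth=9
  + 154.132.216.96/28 (H0) depth=28
  lookup 154.0.5.65: bits 10011010 walk d0:H4→d1:-→d2:-→d3:-→d4:-→d5:-→d6:-→d7:-→d8:H4 -> H4
  lookup 253.169.187.124: bits 11 walk d0:H4→d1:-→d2:- -> H4
  lookup 206.80.0.2: bits 1100111001010000 walk d0:H4→d1:-→d2:-→d3:-→d4:-→d5:-→d6:-→d7:-→d8:-→d9:-→d10:-→d11:-→d12:H0→d13:-→d14:-→d15:-→d16:- -> H0
  lookup 206.80.181.144: bits 11001110010100001011010110010000 walk d0:H4→d1:-→d2:-→d3:-→d4:-→d5:-→d6:-→d7:-→d8:-→d9:-→d10:-→d11:-→d12:H0→d13:-→d14:-→d15:-→d16:-→d17:-→d18:-→d19:-→d20:-→d21:-→d22:-→d23:-→d24:H2→d25:-→d26:-→d27:-→d28:-→d29:-→d30:-→d31:-→d32:H1 -> H1
  + 154.128.0.0/12 (H3) depth=12

== LOOKUPS ==
["H2","H2","H0","H0","H4","H4","H0","H1"]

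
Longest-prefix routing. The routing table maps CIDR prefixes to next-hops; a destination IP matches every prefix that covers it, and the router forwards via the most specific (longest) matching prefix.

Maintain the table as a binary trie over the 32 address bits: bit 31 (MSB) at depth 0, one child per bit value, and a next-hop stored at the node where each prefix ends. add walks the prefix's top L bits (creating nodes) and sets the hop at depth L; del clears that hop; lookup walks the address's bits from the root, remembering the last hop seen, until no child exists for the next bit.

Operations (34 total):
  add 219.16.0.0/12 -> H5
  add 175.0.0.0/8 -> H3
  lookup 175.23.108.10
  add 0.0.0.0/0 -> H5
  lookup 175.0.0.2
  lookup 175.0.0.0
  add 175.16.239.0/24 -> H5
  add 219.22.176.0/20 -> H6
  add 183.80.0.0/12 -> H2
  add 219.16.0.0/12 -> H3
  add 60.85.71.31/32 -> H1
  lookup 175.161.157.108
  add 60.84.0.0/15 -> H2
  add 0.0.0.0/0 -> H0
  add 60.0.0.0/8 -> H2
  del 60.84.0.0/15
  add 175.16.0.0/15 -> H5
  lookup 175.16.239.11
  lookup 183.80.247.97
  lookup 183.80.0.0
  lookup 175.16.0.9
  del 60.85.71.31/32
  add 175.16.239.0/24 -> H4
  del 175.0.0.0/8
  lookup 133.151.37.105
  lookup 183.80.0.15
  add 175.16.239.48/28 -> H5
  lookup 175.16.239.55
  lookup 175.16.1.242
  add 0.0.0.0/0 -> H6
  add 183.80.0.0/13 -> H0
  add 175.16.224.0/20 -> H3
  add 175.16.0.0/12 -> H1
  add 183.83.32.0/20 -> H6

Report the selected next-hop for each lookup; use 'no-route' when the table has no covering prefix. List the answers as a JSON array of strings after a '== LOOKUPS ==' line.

Trace:
  add 219.16.0.0/12 -> H5 at depth 12
  add 175.0.0.0/8 -> H3 at depth 8
  ? 175.23.108.10  path d0:-→d1:-→d2:-→d3:-→d4:-→d5:-→d6:-→d7:-→d8:H3  best=H3
  add 0.0.0.0/0 -> H5 at depth 0
  ? 175.0.0.2  path d0:H5→d1:-→d2:-→d3:-→d4:-→d5:-→d6:-→d7:-→d8:H3  best=H3
  ? 175.0.0.0  path d0:H5→d1:-→d2:-→d3:-→d4:-→d5:-→d6:-→d7:-→d8:H3  best=H3
  add 175.16.239.0/24 -> H5 at depth 24
  add 219.22.176.0/20 -> H6 at depth 20
  add 183.80.0.0/12 -> H2 at depth 12
  add 219.16.0.0/12 -> H3 at depth 12
  add 60.85.71.31/32 -> H1 at depth 32
  ? 175.161.157.108  path d0:H5→d1:-→d2:-→d3:-→d4:-→d5:-→d6:-→d7:-→d8:H3  best=H3
  add 60.84.0.0/15 -> H2 at depth 15
  add 0.0.0.0/0 -> H0 at depth 0
  add 60.0.0.0/8 -> H2 at depth 8
  - 60.84.0.0/15 clear@15
  add 175.16.0.0/15 -> H5 at depth 15
  ? 175.16.239.11  path d0:H0→d1:-→d2:-→d3:-→d4:-→d5:-→d6:-→d7:-→d8:H3→d9:-→d10:-→d11:-→d12:-→d13:-→d14:-→d15:H5→d16:-→d17:-→d18:-→d19:-→d20:-→d21:-→d22:-→d23:-→d24:H5  best=H5
  ? 183.80.247.97  path d0:H0→d1:-→d2:-→d3:-→d4:-→d5:-→d6:-→d7:-→d8:-→d9:-→d10:-→d11:-→d12:H2  best=H2
  ? 183.80.0.0  path d0:H0→d1:-→d2:-→d3:-→d4:-→d5:-→d6:-→d7:-→d8:-→d9:-→d10:-→d11:-→d12:H2  best=H2
  ? 175.16.0.9  path d0:H0→d1:-→d2:-→d3:-→d4:-→d5:-→d6:-→d7:-→d8:H3→d9:-→d10:-→d11:-→d12:-→d13:-→d14:-→d15:H5→d16:-  best=H5
  - 60.85.71.31/32 clear@32
  add 175.16.239.0/24 -> H4 at depth 24
  - 175.0.0.0/8 clear@8
  ? 133.151.37.105  path d0:H0→d1:-→d2:-  best=H0
  ? 183.80.0.15  path d0:H0→d1:-→d2:-→d3:-→d4:-→d5:-→d6:-→d7:-→d8:-→d9:-→d10:-→d11:-→d12:H2  best=H2
  add 175.16.239.48/28 -> H5 at depth 28
  ? 175.16.239.55  path d0:H0→d1:-→d2:-→d3:-→d4:-→d5:-→d6:-→d7:-→d8:-→d9:-→d10:-→d11:-→d12:-→d13:-→d14:-→d15:H5→d16:-→d17:-→d18:-→d19:-→d20:-→d21:-→d22:-→d23:-→d24:H4→d25:-→d26:-→d27:-→d28:H5  best=H5
  ? 175.16.1.242  path d0:H0→d1:-→d2:-→d3:-→d4:-→d5:-→d6:-→d7:-→d8:-→d9:-→d10:-→d11:-→d12:-→d13:-→d14:-→d15:H5→d16:-  best=H5
  add 0.0.0.0/0 -> H6 at depth 0
  add 183.80.0.0/13 -> H0 at depth 13
  add 175.16.224.0/20 -> H3 at depth 20
  add 175.16.0.0/12 -> H1 at depth 12
  add 183.83.32.0/20 -> H6 at depth 20

== LOOKUPS ==
["H3","H3","H3","H3","H5","H2","H2","H5","H0","H2","H5","H5"]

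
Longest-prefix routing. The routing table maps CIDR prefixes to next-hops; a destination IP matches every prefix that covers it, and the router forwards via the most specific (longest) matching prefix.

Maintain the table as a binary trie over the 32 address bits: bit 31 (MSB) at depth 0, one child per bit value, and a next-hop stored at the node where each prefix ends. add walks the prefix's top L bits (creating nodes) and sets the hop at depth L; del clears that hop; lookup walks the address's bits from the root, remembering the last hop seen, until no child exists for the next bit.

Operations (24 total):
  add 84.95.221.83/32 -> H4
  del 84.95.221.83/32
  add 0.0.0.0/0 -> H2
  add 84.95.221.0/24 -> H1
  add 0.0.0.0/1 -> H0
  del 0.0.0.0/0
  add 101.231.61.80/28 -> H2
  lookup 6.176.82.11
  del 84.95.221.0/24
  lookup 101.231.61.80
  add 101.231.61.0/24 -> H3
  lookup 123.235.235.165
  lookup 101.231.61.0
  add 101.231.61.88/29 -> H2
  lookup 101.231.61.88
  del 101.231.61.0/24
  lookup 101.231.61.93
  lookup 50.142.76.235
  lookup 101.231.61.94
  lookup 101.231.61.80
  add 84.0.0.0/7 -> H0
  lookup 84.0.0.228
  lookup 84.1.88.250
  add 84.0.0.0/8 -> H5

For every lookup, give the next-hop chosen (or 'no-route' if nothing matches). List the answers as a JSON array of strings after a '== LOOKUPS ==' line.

Apply in order:
  add 84.95.221.83/32 -> H4 at depth 32
  del 84.95.221.83/32 (clear depth 32)
  add 0.0.0.0/0 -> H2 at depth 0
  add 84.95.221.0/24 -> H1 at depth 24
  add 0.0.0.0/1 -> H0 at depth 1
  del 0.0.0.0/0 (clear depth 0)
  add 101.231.61.80/28 -> H2 at depth 28
  lookup 6.176.82.11: bits 0 walk d0:-→d1:H0 -> H0
  del 84.95.221.0/24 (clear depth 24)
  lookup 101.231.61.80: bits 0110010111100111001111010101 walk d0:-→d1:H0→d2:-→d3:-→d4:-→d5:-→d6:-→d7:-→d8:-→d9:-→d10:-→d11:-→d12:-→d13:-→d14:-→d15:-→d16:-→d17:-→d18:-→d19:-→d20:-→d21:-→d22:-→d23:-→d24:-→d25:-→d26:-→d27:-→d28:H2 -> H2
  add 101.231.61.0/24 -> H3 at depth 24
  lookup 123.235.235.165: bits 011 walk d0:-→d1:H0→d2:-→d3:- -> H0
  lookup 101.231.61.0: bits 0110010111100111001111010 walk d0:-→d1:H0→d2:-→d3:-→d4:-→d5:-→d6:-→d7:-→d8:-→d9:-→d10:-→d11:-→d12:-→d13:-→d14:-→d15:-→d16:-→d17:-→d18:-→d19:-→d20:-→d21:-→d22:-→d23:-→d24:H3→d25:- -> H3
  add 101.231.61.88/29 -> H2 at depth 29
  lookup 101.231.61.88: bits 01100101111001110011110101011 walk d0:-→d1:H0→d2:-→d3:-→d4:-→d5:-→d6:-→d7:-→d8:-→d9:-→d10:-→d11:-→d12:-→d13:-→d14:-→d15:-→d16:-→d17:-→d18:-→d19:-→d20:-→d21:-→d22:-→d23:-→d24:H3→d25:-→d26:-→d27:-→d28:H2→d29:H2 -> H2
  del 101.231.61.0/24 (clear depth 24)
  lookup 101.231.61.93: bits 01100101111001110011110101011 walk d0:-→d1:H0→d2:-→d3:-→d4:-→d5:-→d6:-→d7:-→d8:-→d9:-→d10:-→d11:-→d12:-→d13:-→d14:-→d15:-→d16:-→d17:-→d18:-→d19:-→d20:-→d21:-→d22:-→d23:-→d24:-→d25:-→d26:-→d27:-→d28:H2→d29:H2 -> H2
  lookup 50.142.76.235: bits 0 walk d0:-→d1:H0 -> H0
  lookup 101.231.61.94: bits 01100101111001110011110101011 walk d0:-→d1:H0→d2:-→d3:-→d4:-→d5:-→d6:-→d7:-→d8:-→d9:-→d10:-→d11:-→d12:-→d13:-→d14:-→d15:-→d16:-→d17:-→d18:-→d19:-→d20:-→d21:-→d22:-→d23:-→d24:-→d25:-→d26:-→d27:-→d28:H2→d29:H2 -> H2
  lookup 101.231.61.80: bits 0110010111100111001111010101 walk d0:-→d1:H0→d2:-→d3:-→d4:-→d5:-→d6:-→d7:-→d8:-→d9:-→d10:-→d11:-→d12:-→d13:-→d14:-→d15:-→d16:-→d17:-→d18:-→d19:-→d20:-→d21:-→d22:-→d23:-→d24:-→d25:-→d26:-→d27:-→d28:H2 -> H2
  add 84.0.0.0/7 -> H0 at depth 7
  lookup 84.0.0.228: bits 010101000 walk d0:-→d1:H0→d2:-→d3:-→d4:-→d5:-→d6:-→d7:H0→d8:-→d9:- -> H0
  lookup 84.1.88.250: bits 010101000 walk d0:-→d1:H0→d2:-→d3:-→d4:-→d5:-→d6:-→d7:H0→d8:-→d9:- -> H0
  add 84.0.0.0/8 -> H5 at depth 8

== LOOKUPS ==
["H0","H2","H0","H3","H2","H2","H0","H2","H2","H0","H0"]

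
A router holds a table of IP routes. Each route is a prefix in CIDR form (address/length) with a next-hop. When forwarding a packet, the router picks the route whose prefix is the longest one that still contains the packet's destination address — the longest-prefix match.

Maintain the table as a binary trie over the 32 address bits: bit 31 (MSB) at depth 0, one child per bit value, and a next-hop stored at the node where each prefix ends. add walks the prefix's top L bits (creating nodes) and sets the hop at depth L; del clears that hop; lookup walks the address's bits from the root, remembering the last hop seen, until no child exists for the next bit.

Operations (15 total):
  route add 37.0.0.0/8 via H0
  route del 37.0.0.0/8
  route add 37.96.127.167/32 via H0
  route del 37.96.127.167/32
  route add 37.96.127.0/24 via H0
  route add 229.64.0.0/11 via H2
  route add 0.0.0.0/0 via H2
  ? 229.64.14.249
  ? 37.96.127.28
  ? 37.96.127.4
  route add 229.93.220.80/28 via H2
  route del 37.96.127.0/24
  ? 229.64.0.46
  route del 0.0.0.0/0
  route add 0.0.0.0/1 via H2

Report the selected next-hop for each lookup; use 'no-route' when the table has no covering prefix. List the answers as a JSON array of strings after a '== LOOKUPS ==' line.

Process each operation:
  + 37.0.0.0/8 (H0) depth=8
  del 37.0.0.0/8 (clear depth 8)
  + 37.96.127.167/32 (H0) depth=32
  del 37.96.127.167/32 (clear depth 32)
  + 37.96.127.0/24 (H0) depth=24
  + 229.64.0.0/11 (H2) depth=11
  + 0.0.0.0/0 (H2) depth=0
  ? 229.64.14.249  path d0:H2→d1:-→d2:-→d3:-→d4:-→d5:-→d6:-→d7:-→d8:-→d9:-→d10:-→d11:H2  best=H2
  ? 37.96.127.28  path d0:H2→d1:-→d2:-→d3:-→d4:-→d5:-→d6:-→d7:-→d8:-→d9:-→d10:-→d11:-→d12:-→d13:-→d14:-→d15:-→d16:-→d17:-→d18:-→d19:-→d20:-→d21:-→d22:-→d23:-→d24:H0  best=H0
  ? 37.96.127.4  path d0:H2→d1:-→d2:-→d3:-→d4:-→d5:-→d6:-→d7:-→d8:-→d9:-→d10:-→d11:-→d12:-→d13:-→d14:-→d15:-→d16:-→d17:-→d18:-→d19:-→d20:-→d21:-→d22:-→d23:-→d24:H0  best=H0
  + 229.93.220.80/28 (H2) depth=28
  del 37.96.127.0/24 (clear depth 24)
  ? 229.64.0.46  path d0:H2→d1:-→d2:-→d3:-→d4:-→d5:-→d6:-→d7:-→d8:-→d9:-→d10:-→d11:H2  best=H2
  del 0.0.0.0/0 (clear depth 0)
  + 0.0.0.0/1 (H2) depth=1

== LOOKUPS ==
["H2","H0","H0","H2"]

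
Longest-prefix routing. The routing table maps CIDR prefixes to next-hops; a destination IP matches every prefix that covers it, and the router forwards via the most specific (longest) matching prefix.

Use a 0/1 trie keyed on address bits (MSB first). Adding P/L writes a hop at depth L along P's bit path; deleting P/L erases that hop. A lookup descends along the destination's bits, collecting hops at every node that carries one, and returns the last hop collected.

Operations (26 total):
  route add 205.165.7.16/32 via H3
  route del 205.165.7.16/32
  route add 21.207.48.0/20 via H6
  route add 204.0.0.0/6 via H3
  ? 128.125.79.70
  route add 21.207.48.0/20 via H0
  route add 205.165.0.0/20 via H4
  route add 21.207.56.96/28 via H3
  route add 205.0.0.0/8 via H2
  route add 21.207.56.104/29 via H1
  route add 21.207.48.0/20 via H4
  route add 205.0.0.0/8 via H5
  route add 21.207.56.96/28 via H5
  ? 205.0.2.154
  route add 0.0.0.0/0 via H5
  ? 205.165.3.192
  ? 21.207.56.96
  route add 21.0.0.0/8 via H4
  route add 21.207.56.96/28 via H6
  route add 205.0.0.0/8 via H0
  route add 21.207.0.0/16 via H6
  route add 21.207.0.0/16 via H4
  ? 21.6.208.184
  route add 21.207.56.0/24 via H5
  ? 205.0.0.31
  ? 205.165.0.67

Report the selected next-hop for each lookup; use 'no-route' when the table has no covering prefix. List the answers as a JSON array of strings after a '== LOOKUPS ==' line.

Trace:
  add 205.165.7.16/32 -> H3 at depth 32
  - 205.165.7.16/32 clear@32
  add 21.207.48.0/20 -> H6 at depth 20
  add 204.0.0.0/6 -> H3 at depth 6
  Q 128.125.79.70: descend 1 ; hops seen [∅] ; pick no-route
  add 21.207.48.0/20 -> H0 at depth 20
  add 205.165.0.0/20 -> H4 at depth 20
  add 21.207.56.96/28 -> H3 at depth 28
  add 205.0.0.0/8 -> H2 at depth 8
  add 21.207.56.104/29 -> H1 at depth 29
  add 21.207.48.0/20 -> H4 at depth 20
  add 205.0.0.0/8 -> H5 at depth 8
  add 21.207.56.96/28 -> H5 at depth 28
  Q 205.0.2.154: descend 11001101 ; hops seen [H3,H5] ; pick H5
  add 0.0.0.0/0 -> H5 at depth 0
  Q 205.165.3.192: descend 110011011010010100000 ; hops seen [H5,H3,H5,H4] ; pick H4
  Q 21.207.56.96: descend 0001010111001111001110000110 ; hops seen [H5,H4,H5] ; pick H5
  add 21.0.0.0/8 -> H4 at depth 8
  add 21.207.56.96/28 -> H6 at depth 28
  add 205.0.0.0/8 -> H0 at depth 8
  add 21.207.0.0/16 -> H6 at depth 16
  add 21.207.0.0/16 -> H4 at depth 16
  Q 21.6.208.184: descend 00010101 ; hops seen [H5,H4] ; pick H4
  add 21.207.56.0/24 -> H5 at depth 24
  Q 205.0.0.31: descend 11001101 ; hops seen [H5,H3,H0] ; pick H0
  Q 205.165.0.67: descend 110011011010010100000 ; hops seen [H5,H3,H0,H4] ; pick H4

== LOOKUPS ==
["no-route","H5","H4","H5","H4","H0","H4"]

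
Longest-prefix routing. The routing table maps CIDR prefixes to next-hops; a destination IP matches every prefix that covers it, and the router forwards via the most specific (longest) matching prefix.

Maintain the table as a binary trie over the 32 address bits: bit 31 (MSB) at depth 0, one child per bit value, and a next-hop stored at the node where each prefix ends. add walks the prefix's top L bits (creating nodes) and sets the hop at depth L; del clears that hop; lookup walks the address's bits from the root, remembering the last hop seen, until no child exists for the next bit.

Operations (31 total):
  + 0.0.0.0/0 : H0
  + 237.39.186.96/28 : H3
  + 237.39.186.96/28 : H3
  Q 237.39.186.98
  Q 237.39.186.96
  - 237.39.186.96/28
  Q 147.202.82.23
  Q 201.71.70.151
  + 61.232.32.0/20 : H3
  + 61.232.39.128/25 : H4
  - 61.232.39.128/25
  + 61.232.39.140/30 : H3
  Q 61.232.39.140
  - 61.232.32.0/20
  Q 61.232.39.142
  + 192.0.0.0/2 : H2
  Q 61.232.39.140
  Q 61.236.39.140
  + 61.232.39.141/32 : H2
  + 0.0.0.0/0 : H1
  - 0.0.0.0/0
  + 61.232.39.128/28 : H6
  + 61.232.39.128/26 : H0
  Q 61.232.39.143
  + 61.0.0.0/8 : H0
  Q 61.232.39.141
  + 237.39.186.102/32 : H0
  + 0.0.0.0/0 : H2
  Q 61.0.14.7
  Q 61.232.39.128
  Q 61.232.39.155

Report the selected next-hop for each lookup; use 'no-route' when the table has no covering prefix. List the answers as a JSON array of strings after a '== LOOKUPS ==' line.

Process each operation:
  + 0.0.0.0/0 (H0) depth=0
  + 237.39.186.96/28 (H3) depth=28
  + 237.39.186.96/28 (H3) depth=28
  lookup 237.39.186.98: bits 1110110100100111101110100110 walk d0:H0→d1:-→d2:-→d3:-→d4:-→d5:-→d6:-→d7:-→d8:-→d9:-→d10:-→d11:-→d12:-→d13:-→d14:-→d15:-→d16:-→d17:-→d18:-→d19:-→d20:-→d21:-→d22:-→d23:-→d24:-→d25:-→d26:-→d27:-→d28:H3 -> H3
  lookup 237.39.186.96: bits 1110110100100111101110100110 walk d0:H0→d1:-→d2:-→d3:-→d4:-→d5:-→d6:-→d7:-→d8:-→d9:-→d10:-→d11:-→d12:-→d13:-→d14:-→d15:-→d16:-→d17:-→d18:-→d19:-→d20:-→d21:-→d22:-→d23:-→d24:-→d25:-→d26:-→d27:-→d28:H3 -> H3
  - 237.39.186.96/28 clear@28
  lookup 147.202.82.23: bits 1 walk d0:H0→d1:- -> H0
  lookup 201.71.70.151: bits 11 walk d0:H0→d1:-→d2:- -> H0
  + 61.232.32.0/20 (H3) depth=20
  + 61.232.39.128/25 (H4) depth=25
  - 61.232.39.128/25 clear@25
  + 61.232.39.140/30 (H3) depth=30
  lookup 61.232.39.140: bits 001111011110100000100111100011 walk d0:H0→d1:-→d2:-→d3:-→d4:-→d5:-→d6:-→d7:-→d8:-→d9:-→d10:-→d11:-→d12:-→d13:-→d14:-→d15:-→d16:-→d17:-→d18:-→d19:-→d20:H3→d21:-→d22:-→d23:-→d24:-→d25:-→d26:-→d27:-→d28:-→d29:-→d30:H3 -> H3
  - 61.232.32.0/20 clear@20
  lookup 61.232.39.142: bits 001111011110100000100111100011 walk d0:H0→d1:-→d2:-→d3:-→d4:-→d5:-→d6:-→d7:-→d8:-→d9:-→d10:-→d11:-→d12:-→d13:-→d14:-→d15:-→d16:-→d17:-→d18:-→d19:-→d20:-→d21:-→d22:-→d23:-→d24:-→d25:-→d26:-→d27:-→d28:-→d29:-→d30:H3 -> H3
  + 192.0.0.0/2 (H2) depth=2
  lookup 61.232.39.140: bits 001111011110100000100111100011 walk d0:H0→d1:-→d2:-→d3:-→d4:-→d5:-→d6:-→d7:-→d8:-→d9:-→d10:-→d11:-→d12:-→d13:-→d14:-→d15:-→d16:-→d17:-→d18:-→d19:-→d20:-→d21:-→d22:-→d23:-→d24:-→d25:-→d26:-→d27:-→d28:-→d29:-→d30:H3 -> H3
  lookup 61.236.39.140: bits 0011110111101 walk d0:H0→d1:-→d2:-→d3:-→d4:-→d5:-→d6:-→d7:-→d8:-→d9:-→d10:-→d11:-→d12:-→d13:- -> H0
  + 61.232.39.141/32 (H2) depth=32
  + 0.0.0.0/0 (H1) depth=0
  - 0.0.0.0/0 clear@0
  + 61.232.39.128/28 (H6) depth=28
  + 61.232.39.128/26 (H0) depth=26
  lookup 61.232.39.143: bits 001111011110100000100111100011 walk d0:-→d1:-→d2:-→d3:-→d4:-→d5:-→d6:-→d7:-→d8:-→d9:-→d10:-→d11:-→d12:-→d13:-→d14:-→d15:-→d16:-→d17:-→d18:-→d19:-→d20:-→d21:-→d22:-→d23:-→d24:-→d25:-→d26:H0→d27:-→d28:H6→d29:-→d30:H3 -> H3
  + 61.0.0.0/8 (H0) depth=8
  lookup 61.232.39.141: bits 00111101111010000010011110001101 walk d0:-→d1:-→d2:-→d3:-→d4:-→d5:-→d6:-→d7:-→d8:H0→d9:-→d10:-→d11:-→d12:-→d13:-→d14:-→d15:-→d16:-→d17:-→d18:-→d19:-→d20:-→d21:-→d22:-→d23:-→d24:-→d25:-→d26:H0→d27:-→d28:H6→d29:-→d30:H3→d31:-→d32:H2 -> H2
  + 237.39.186.102/32 (H0) depth=32
  + 0.0.0.0/0 (H2) depth=0
  lookup 61.0.14.7: bits 00111101 walk d0:H2→d1:-→d2:-→d3:-→d4:-→d5:-→d6:-→d7:-→d8:H0 -> H0
  lookup 61.232.39.128: bits 0011110111101000001001111000 walk d0:H2→d1:-→d2:-→d3:-→d4:-→d5:-→d6:-→d7:-→d8:H0→d9:-→d10:-→d11:-→d12:-→d13:-→d14:-→d15:-→d16:-→d17:-→d18:-→d19:-→d20:-→d21:-→d22:-→d23:-→d24:-→d25:-→d26:H0→d27:-→d28:H6 -> H6
  lookup 61.232.39.155: bits 001111011110100000100111100 walk d0:H2→d1:-→d2:-→d3:-→d4:-→d5:-→d6:-→d7:-→d8:H0→d9:-→d10:-→d11:-→d12:-→d13:-→d14:-→d15:-→d16:-→d17:-→d18:-→d19:-→d20:-→d21:-→d22:-→d23:-→d24:-→d25:-→d26:H0→d27:- -> H0

== LOOKUPS ==
["H3","H3","H0","H0","H3","H3","H3","H0","H3","H2","H0","H6","H0"]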